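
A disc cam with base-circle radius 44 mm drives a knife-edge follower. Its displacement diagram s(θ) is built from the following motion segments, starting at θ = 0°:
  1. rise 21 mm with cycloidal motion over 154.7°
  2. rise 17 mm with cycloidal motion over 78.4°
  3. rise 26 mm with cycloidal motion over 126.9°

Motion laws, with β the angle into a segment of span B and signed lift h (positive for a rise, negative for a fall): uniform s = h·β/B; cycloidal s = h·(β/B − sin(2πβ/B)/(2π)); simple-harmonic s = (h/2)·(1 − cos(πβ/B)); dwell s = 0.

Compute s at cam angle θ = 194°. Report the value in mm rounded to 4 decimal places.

seg 1 [0°–154.7°] cycloidal, h=21: full span → s += 21 → s = 21.0000
seg 2 [154.7°–233.1°] cycloidal, h=17: θ=194° here. β=39.3, B=78.4. 17·(0.5013 − sin(2π·0.5013)/(2π)) = 8.5434 → s = 29.5434

29.5434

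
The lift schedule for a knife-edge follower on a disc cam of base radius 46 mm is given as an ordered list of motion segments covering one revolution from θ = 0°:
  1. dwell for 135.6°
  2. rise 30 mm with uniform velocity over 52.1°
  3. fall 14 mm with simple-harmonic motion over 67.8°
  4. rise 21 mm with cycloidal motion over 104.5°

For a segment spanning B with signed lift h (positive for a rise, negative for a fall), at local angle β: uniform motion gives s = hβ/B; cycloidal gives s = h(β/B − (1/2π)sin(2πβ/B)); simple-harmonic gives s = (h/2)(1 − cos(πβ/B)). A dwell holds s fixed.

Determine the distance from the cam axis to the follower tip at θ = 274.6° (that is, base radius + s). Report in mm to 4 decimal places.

seg 1 [0°–135.6°] dwell: s stays 0.0000
seg 2 [135.6°–187.7°] uniform, h=30: full span → s += 30 → s = 30.0000
seg 3 [187.7°–255.5°] simple-harmonic, h=-14: full span → s += -14 → s = 16.0000
seg 4 [255.5°–360°] cycloidal, h=21: θ=274.6° here. β=19.1, B=104.5. 21·(0.1828 − sin(2π·0.1828)/(2π)) = 0.7898 → s = 16.7898
radial distance = base radius + s = 46 + 16.7898 = 62.7898

62.7898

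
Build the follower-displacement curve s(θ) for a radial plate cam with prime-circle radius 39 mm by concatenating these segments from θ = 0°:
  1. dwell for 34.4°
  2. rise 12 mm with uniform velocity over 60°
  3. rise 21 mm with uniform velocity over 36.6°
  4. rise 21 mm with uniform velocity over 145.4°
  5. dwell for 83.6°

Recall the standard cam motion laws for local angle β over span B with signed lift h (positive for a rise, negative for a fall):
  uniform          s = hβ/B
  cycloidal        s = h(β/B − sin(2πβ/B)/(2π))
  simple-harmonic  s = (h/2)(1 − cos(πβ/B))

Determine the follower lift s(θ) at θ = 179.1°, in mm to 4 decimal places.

seg 1 [0°–34.4°] dwell: s stays 0.0000
seg 2 [34.4°–94.4°] uniform, h=12: full span → s += 12 → s = 12.0000
seg 3 [94.4°–131°] uniform, h=21: full span → s += 21 → s = 33.0000
seg 4 [131°–276.4°] uniform, h=21: θ=179.1° here. β=48.1, B=145.4. 21·48.1/145.4 = 6.9470 → s = 39.9470

39.9470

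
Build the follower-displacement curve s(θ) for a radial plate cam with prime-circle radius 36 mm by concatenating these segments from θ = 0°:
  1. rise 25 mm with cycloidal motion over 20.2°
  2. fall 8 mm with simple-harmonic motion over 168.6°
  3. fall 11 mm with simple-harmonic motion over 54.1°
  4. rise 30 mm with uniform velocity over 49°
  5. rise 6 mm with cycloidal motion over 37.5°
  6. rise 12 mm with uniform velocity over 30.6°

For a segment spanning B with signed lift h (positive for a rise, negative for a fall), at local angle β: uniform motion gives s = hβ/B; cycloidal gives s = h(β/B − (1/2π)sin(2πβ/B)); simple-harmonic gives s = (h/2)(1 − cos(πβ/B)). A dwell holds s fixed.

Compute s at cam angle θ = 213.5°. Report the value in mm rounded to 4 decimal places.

seg 1 [0°–20.2°] cycloidal, h=25: full span → s += 25 → s = 25.0000
seg 2 [20.2°–188.8°] simple-harmonic, h=-8: full span → s += -8 → s = 17.0000
seg 3 [188.8°–242.9°] simple-harmonic, h=-11: θ=213.5° here. β=24.7, B=54.1. -11/2·(1 − cos(π·0.4566)) = -4.7518 → s = 12.2482

12.2482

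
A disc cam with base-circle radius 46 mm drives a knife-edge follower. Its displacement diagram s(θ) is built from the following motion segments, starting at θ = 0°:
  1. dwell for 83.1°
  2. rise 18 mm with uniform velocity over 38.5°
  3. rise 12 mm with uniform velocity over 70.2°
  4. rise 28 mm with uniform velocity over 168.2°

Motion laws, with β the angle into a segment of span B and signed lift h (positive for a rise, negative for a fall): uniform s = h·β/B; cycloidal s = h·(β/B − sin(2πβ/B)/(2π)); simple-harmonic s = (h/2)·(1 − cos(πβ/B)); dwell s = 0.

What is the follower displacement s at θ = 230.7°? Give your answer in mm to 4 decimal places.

seg 1 [0°–83.1°] dwell: s stays 0.0000
seg 2 [83.1°–121.6°] uniform, h=18: full span → s += 18 → s = 18.0000
seg 3 [121.6°–191.8°] uniform, h=12: full span → s += 12 → s = 30.0000
seg 4 [191.8°–360°] uniform, h=28: θ=230.7° here. β=38.9, B=168.2. 28·38.9/168.2 = 6.4756 → s = 36.4756

36.4756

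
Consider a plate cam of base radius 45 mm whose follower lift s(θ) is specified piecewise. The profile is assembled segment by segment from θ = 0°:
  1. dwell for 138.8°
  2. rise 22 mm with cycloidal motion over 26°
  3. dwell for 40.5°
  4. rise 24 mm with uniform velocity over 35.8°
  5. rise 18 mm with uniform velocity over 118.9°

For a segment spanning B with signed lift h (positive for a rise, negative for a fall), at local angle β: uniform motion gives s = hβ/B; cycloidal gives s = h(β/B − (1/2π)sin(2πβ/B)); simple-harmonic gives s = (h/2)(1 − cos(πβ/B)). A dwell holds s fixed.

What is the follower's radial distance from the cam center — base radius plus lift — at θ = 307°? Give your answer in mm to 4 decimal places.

seg 1 [0°–138.8°] dwell: s stays 0.0000
seg 2 [138.8°–164.8°] cycloidal, h=22: full span → s += 22 → s = 22.0000
seg 3 [164.8°–205.3°] dwell: s stays 22.0000
seg 4 [205.3°–241.1°] uniform, h=24: full span → s += 24 → s = 46.0000
seg 5 [241.1°–360°] uniform, h=18: θ=307° here. β=65.9, B=118.9. 18·65.9/118.9 = 9.9765 → s = 55.9765
radial distance = base radius + s = 45 + 55.9765 = 100.9765

100.9765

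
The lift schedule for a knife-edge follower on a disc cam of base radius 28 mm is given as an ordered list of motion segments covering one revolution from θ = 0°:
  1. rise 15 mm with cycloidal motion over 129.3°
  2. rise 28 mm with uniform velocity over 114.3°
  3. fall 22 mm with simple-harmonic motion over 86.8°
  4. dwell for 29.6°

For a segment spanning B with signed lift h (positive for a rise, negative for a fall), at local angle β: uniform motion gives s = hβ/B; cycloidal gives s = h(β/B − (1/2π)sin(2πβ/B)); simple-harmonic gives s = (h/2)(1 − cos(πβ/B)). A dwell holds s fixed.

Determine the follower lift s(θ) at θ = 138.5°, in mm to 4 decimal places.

seg 1 [0°–129.3°] cycloidal, h=15: full span → s += 15 → s = 15.0000
seg 2 [129.3°–243.6°] uniform, h=28: θ=138.5° here. β=9.2, B=114.3. 28·9.2/114.3 = 2.2537 → s = 17.2537

17.2537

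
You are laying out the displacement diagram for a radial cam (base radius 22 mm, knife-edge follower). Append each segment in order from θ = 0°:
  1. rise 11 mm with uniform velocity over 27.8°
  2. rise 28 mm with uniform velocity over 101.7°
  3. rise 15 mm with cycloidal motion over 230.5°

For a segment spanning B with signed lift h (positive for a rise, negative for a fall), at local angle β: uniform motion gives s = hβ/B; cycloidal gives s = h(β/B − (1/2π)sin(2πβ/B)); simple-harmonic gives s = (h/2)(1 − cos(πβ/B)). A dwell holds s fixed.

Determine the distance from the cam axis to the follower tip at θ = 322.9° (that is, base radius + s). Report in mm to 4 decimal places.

seg 1 [0°–27.8°] uniform, h=11: full span → s += 11 → s = 11.0000
seg 2 [27.8°–129.5°] uniform, h=28: full span → s += 28 → s = 39.0000
seg 3 [129.5°–360°] cycloidal, h=15: θ=322.9° here. β=193.4, B=230.5. 15·(0.8390 − sin(2π·0.8390)/(2π)) = 14.6090 → s = 53.6090
radial distance = base radius + s = 22 + 53.6090 = 75.6090

75.6090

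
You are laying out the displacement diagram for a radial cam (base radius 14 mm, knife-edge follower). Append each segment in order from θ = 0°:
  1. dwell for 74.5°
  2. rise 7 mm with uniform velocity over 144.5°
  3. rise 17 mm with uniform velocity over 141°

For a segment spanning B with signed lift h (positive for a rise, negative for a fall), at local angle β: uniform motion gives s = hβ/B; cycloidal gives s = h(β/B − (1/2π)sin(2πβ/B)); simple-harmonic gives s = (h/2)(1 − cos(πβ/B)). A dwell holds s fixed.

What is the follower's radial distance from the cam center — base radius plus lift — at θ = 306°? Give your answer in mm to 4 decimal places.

seg 1 [0°–74.5°] dwell: s stays 0.0000
seg 2 [74.5°–219°] uniform, h=7: full span → s += 7 → s = 7.0000
seg 3 [219°–360°] uniform, h=17: θ=306° here. β=87, B=141. 17·87/141 = 10.4894 → s = 17.4894
radial distance = base radius + s = 14 + 17.4894 = 31.4894

31.4894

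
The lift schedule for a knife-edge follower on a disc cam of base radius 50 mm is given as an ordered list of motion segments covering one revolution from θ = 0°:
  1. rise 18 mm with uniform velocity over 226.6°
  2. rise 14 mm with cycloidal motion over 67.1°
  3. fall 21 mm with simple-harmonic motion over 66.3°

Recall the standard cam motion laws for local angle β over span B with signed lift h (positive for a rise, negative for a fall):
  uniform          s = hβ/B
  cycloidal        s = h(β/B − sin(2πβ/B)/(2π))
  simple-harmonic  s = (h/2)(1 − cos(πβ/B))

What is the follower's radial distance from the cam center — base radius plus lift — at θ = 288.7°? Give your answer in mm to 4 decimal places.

seg 1 [0°–226.6°] uniform, h=18: full span → s += 18 → s = 18.0000
seg 2 [226.6°–293.7°] cycloidal, h=14: θ=288.7° here. β=62.1, B=67.1. 14·(0.9255 − sin(2π·0.9255)/(2π)) = 13.9623 → s = 31.9623
radial distance = base radius + s = 50 + 31.9623 = 81.9623

81.9623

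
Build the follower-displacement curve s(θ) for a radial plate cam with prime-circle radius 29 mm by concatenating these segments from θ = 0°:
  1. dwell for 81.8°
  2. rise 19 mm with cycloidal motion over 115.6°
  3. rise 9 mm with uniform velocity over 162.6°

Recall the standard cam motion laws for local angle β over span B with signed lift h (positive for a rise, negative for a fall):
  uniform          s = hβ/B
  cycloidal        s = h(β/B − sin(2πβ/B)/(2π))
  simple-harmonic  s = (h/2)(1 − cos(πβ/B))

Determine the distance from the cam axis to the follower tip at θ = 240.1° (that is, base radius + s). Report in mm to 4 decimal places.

seg 1 [0°–81.8°] dwell: s stays 0.0000
seg 2 [81.8°–197.4°] cycloidal, h=19: full span → s += 19 → s = 19.0000
seg 3 [197.4°–360°] uniform, h=9: θ=240.1° here. β=42.7, B=162.6. 9·42.7/162.6 = 2.3635 → s = 21.3635
radial distance = base radius + s = 29 + 21.3635 = 50.3635

50.3635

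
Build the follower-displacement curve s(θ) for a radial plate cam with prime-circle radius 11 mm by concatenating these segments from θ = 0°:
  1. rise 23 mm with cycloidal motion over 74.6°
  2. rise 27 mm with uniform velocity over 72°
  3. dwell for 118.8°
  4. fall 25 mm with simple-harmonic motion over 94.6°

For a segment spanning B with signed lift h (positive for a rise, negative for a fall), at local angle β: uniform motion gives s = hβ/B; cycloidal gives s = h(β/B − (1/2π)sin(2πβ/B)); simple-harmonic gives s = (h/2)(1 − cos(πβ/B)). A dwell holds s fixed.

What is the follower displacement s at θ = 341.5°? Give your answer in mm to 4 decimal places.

seg 1 [0°–74.6°] cycloidal, h=23: full span → s += 23 → s = 23.0000
seg 2 [74.6°–146.6°] uniform, h=27: full span → s += 27 → s = 50.0000
seg 3 [146.6°–265.4°] dwell: s stays 50.0000
seg 4 [265.4°–360°] simple-harmonic, h=-25: θ=341.5° here. β=76.1, B=94.6. -25/2·(1 − cos(π·0.8044)) = -22.7142 → s = 27.2858

27.2858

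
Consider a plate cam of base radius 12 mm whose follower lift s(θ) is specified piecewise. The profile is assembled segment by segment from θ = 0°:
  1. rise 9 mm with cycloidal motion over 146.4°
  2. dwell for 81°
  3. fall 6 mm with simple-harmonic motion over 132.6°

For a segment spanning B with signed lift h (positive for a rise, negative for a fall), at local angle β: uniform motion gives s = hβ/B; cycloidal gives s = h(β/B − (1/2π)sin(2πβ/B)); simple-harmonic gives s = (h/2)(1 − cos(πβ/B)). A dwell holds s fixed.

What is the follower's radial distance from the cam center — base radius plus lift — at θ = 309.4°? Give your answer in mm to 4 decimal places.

seg 1 [0°–146.4°] cycloidal, h=9: full span → s += 9 → s = 9.0000
seg 2 [146.4°–227.4°] dwell: s stays 9.0000
seg 3 [227.4°–360°] simple-harmonic, h=-6: θ=309.4° here. β=82, B=132.6. -6/2·(1 − cos(π·0.6184)) = -4.0903 → s = 4.9097
radial distance = base radius + s = 12 + 4.9097 = 16.9097

16.9097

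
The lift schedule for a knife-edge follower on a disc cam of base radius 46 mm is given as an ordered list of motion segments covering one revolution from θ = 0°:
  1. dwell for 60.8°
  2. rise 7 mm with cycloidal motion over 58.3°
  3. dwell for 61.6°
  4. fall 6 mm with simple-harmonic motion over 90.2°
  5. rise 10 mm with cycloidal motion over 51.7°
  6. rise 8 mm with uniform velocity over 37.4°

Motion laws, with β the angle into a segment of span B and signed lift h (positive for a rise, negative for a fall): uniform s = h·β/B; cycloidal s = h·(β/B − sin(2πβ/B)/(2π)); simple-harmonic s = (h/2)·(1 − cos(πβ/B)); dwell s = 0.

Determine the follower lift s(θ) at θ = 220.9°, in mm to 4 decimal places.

seg 1 [0°–60.8°] dwell: s stays 0.0000
seg 2 [60.8°–119.1°] cycloidal, h=7: full span → s += 7 → s = 7.0000
seg 3 [119.1°–180.7°] dwell: s stays 7.0000
seg 4 [180.7°–270.9°] simple-harmonic, h=-6: θ=220.9° here. β=40.2, B=90.2. -6/2·(1 − cos(π·0.4457)) = -2.4905 → s = 4.5095

4.5095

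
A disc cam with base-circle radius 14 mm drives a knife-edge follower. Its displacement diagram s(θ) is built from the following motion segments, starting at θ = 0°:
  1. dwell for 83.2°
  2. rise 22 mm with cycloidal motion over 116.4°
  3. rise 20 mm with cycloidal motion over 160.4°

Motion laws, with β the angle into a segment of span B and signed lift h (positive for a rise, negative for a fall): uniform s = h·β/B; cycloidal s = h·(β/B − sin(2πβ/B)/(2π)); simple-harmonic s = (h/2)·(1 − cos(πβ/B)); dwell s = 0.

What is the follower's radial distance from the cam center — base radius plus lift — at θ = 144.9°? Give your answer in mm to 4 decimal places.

seg 1 [0°–83.2°] dwell: s stays 0.0000
seg 2 [83.2°–199.6°] cycloidal, h=22: θ=144.9° here. β=61.7, B=116.4. 22·(0.5301 − sin(2π·0.5301)/(2π)) = 12.3191 → s = 12.3191
radial distance = base radius + s = 14 + 12.3191 = 26.3191

26.3191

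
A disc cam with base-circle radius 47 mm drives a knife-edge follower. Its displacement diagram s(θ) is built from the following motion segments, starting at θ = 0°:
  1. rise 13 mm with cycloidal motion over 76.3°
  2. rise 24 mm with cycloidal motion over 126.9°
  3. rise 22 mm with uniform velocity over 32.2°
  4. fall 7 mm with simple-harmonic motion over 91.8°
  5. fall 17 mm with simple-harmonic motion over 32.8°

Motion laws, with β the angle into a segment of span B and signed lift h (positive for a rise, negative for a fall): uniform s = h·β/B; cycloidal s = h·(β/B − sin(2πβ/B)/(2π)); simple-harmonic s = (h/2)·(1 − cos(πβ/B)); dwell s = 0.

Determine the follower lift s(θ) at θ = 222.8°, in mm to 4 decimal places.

seg 1 [0°–76.3°] cycloidal, h=13: full span → s += 13 → s = 13.0000
seg 2 [76.3°–203.2°] cycloidal, h=24: full span → s += 24 → s = 37.0000
seg 3 [203.2°–235.4°] uniform, h=22: θ=222.8° here. β=19.6, B=32.2. 22·19.6/32.2 = 13.3913 → s = 50.3913

50.3913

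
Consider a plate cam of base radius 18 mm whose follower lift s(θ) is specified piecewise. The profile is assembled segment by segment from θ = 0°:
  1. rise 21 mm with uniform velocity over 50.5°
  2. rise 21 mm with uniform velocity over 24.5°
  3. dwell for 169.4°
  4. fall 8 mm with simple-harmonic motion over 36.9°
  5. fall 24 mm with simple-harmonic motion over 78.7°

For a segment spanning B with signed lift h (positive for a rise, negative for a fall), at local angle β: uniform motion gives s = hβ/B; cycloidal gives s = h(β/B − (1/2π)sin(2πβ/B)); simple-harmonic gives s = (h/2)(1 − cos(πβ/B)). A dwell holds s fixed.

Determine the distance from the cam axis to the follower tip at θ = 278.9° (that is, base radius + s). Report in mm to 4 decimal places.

seg 1 [0°–50.5°] uniform, h=21: full span → s += 21 → s = 21.0000
seg 2 [50.5°–75°] uniform, h=21: full span → s += 21 → s = 42.0000
seg 3 [75°–244.4°] dwell: s stays 42.0000
seg 4 [244.4°–281.3°] simple-harmonic, h=-8: θ=278.9° here. β=34.5, B=36.9. -8/2·(1 − cos(π·0.9350)) = -7.9168 → s = 34.0832
radial distance = base radius + s = 18 + 34.0832 = 52.0832

52.0832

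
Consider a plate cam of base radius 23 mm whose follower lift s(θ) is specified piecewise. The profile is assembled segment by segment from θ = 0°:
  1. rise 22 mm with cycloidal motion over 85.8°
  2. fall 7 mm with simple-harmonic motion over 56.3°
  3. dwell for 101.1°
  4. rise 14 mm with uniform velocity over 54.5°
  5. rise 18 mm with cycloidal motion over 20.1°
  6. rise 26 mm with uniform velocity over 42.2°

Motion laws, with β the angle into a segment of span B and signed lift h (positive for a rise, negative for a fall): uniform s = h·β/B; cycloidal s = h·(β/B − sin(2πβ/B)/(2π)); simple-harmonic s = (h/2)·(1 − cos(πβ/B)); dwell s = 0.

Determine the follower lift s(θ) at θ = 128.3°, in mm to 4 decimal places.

seg 1 [0°–85.8°] cycloidal, h=22: full span → s += 22 → s = 22.0000
seg 2 [85.8°–142.1°] simple-harmonic, h=-7: θ=128.3° here. β=42.5, B=56.3. -7/2·(1 − cos(π·0.7549)) = -6.0126 → s = 15.9874

15.9874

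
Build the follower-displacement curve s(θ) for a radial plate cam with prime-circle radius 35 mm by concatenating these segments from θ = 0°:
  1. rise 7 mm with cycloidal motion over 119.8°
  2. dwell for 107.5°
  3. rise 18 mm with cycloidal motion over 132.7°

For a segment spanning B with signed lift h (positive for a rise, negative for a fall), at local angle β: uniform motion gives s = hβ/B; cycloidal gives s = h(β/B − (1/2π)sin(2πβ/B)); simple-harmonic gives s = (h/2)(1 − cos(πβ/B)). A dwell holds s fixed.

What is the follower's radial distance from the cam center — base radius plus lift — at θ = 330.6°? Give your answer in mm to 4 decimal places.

seg 1 [0°–119.8°] cycloidal, h=7: full span → s += 7 → s = 7.0000
seg 2 [119.8°–227.3°] dwell: s stays 7.0000
seg 3 [227.3°–360°] cycloidal, h=18: θ=330.6° here. β=103.3, B=132.7. 18·(0.7784 − sin(2π·0.7784)/(2π)) = 16.8312 → s = 23.8312
radial distance = base radius + s = 35 + 23.8312 = 58.8312

58.8312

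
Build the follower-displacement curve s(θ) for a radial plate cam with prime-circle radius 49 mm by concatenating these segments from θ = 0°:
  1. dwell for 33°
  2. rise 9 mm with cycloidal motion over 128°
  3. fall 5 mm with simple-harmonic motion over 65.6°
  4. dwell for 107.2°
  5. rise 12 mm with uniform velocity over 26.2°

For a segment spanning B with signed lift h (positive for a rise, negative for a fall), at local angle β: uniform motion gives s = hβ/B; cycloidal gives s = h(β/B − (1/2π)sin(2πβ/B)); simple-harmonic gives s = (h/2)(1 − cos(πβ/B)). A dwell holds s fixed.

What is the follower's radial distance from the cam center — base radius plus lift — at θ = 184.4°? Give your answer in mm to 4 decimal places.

seg 1 [0°–33°] dwell: s stays 0.0000
seg 2 [33°–161°] cycloidal, h=9: full span → s += 9 → s = 9.0000
seg 3 [161°–226.6°] simple-harmonic, h=-5: θ=184.4° here. β=23.4, B=65.6. -5/2·(1 − cos(π·0.3567)) = -1.4122 → s = 7.5878
radial distance = base radius + s = 49 + 7.5878 = 56.5878

56.5878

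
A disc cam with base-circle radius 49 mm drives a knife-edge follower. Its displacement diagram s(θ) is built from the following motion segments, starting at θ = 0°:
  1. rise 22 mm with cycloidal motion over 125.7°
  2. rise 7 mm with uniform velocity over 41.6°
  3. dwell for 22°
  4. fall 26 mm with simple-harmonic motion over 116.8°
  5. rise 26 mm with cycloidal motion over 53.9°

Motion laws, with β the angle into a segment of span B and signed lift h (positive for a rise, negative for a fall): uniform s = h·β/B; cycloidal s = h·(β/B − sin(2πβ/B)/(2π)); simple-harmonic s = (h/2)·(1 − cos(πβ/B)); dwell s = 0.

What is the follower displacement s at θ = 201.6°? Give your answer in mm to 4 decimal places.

seg 1 [0°–125.7°] cycloidal, h=22: full span → s += 22 → s = 22.0000
seg 2 [125.7°–167.3°] uniform, h=7: full span → s += 7 → s = 29.0000
seg 3 [167.3°–189.3°] dwell: s stays 29.0000
seg 4 [189.3°–306.1°] simple-harmonic, h=-26: θ=201.6° here. β=12.3, B=116.8. -26/2·(1 − cos(π·0.1053)) = -0.7050 → s = 28.2950

28.2950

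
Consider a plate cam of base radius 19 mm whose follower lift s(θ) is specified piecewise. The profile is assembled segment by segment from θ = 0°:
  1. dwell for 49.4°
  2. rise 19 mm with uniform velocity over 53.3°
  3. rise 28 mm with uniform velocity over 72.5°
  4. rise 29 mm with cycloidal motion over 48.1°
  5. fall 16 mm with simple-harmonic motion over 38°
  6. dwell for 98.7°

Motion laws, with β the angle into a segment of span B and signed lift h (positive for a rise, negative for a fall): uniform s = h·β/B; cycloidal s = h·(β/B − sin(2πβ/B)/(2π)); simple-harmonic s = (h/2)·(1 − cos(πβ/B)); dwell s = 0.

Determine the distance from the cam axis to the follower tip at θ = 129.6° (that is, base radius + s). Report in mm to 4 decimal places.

seg 1 [0°–49.4°] dwell: s stays 0.0000
seg 2 [49.4°–102.7°] uniform, h=19: full span → s += 19 → s = 19.0000
seg 3 [102.7°–175.2°] uniform, h=28: θ=129.6° here. β=26.9, B=72.5. 28·26.9/72.5 = 10.3890 → s = 29.3890
radial distance = base radius + s = 19 + 29.3890 = 48.3890

48.3890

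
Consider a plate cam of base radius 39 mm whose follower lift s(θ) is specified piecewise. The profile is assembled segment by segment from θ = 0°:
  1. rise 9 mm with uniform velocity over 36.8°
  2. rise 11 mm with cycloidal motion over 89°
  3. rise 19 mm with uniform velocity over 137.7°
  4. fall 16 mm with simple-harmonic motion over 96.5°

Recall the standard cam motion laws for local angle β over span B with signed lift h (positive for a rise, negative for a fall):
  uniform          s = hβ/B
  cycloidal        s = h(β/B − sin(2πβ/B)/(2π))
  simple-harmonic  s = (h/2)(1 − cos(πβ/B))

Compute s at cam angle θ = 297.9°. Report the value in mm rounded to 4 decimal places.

seg 1 [0°–36.8°] uniform, h=9: full span → s += 9 → s = 9.0000
seg 2 [36.8°–125.8°] cycloidal, h=11: full span → s += 11 → s = 20.0000
seg 3 [125.8°–263.5°] uniform, h=19: full span → s += 19 → s = 39.0000
seg 4 [263.5°–360°] simple-harmonic, h=-16: θ=297.9° here. β=34.4, B=96.5. -16/2·(1 − cos(π·0.3565)) = -4.5139 → s = 34.4861

34.4861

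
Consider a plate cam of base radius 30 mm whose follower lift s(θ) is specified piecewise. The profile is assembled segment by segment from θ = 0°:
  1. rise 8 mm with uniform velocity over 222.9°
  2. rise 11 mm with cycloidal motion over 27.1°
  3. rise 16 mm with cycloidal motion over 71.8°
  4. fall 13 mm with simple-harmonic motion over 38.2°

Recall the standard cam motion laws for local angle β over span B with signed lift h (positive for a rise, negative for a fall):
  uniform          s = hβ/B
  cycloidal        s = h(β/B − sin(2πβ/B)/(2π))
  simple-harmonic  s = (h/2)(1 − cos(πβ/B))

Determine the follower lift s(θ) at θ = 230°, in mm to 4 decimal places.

seg 1 [0°–222.9°] uniform, h=8: full span → s += 8 → s = 8.0000
seg 2 [222.9°–250°] cycloidal, h=11: θ=230° here. β=7.1, B=27.1. 11·(0.2620 − sin(2π·0.2620)/(2π)) = 1.1362 → s = 9.1362

9.1362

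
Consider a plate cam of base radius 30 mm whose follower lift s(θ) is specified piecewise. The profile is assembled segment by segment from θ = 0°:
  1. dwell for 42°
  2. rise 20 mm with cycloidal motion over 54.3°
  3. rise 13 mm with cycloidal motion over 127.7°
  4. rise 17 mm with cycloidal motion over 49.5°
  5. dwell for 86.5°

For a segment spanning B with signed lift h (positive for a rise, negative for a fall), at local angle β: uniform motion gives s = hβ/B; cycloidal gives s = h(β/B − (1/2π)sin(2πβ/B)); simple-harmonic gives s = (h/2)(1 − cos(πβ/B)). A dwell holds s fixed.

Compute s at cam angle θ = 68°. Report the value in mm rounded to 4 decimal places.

seg 1 [0°–42°] dwell: s stays 0.0000
seg 2 [42°–96.3°] cycloidal, h=20: θ=68° here. β=26, B=54.3. 20·(0.4788 − sin(2π·0.4788)/(2π)) = 9.1541 → s = 9.1541

9.1541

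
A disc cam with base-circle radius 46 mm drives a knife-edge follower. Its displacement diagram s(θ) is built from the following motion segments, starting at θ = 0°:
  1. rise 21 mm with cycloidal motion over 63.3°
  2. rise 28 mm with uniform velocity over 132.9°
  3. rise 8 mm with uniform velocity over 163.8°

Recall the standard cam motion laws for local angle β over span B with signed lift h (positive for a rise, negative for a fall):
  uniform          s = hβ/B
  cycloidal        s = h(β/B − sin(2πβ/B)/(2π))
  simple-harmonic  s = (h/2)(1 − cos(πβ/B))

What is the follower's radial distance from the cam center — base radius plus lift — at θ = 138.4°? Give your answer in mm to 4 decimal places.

seg 1 [0°–63.3°] cycloidal, h=21: full span → s += 21 → s = 21.0000
seg 2 [63.3°–196.2°] uniform, h=28: θ=138.4° here. β=75.1, B=132.9. 28·75.1/132.9 = 15.8224 → s = 36.8224
radial distance = base radius + s = 46 + 36.8224 = 82.8224

82.8224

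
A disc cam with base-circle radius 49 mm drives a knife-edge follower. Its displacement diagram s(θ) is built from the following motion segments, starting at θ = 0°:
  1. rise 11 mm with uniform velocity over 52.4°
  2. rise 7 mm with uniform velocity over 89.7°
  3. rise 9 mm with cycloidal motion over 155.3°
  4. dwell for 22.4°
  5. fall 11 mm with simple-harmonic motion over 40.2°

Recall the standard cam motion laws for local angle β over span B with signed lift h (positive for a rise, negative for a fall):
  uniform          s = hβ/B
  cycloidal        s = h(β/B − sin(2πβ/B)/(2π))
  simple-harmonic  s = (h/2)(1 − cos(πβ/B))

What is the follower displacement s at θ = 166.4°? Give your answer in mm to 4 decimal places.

seg 1 [0°–52.4°] uniform, h=11: full span → s += 11 → s = 11.0000
seg 2 [52.4°–142.1°] uniform, h=7: full span → s += 7 → s = 18.0000
seg 3 [142.1°–297.4°] cycloidal, h=9: θ=166.4° here. β=24.3, B=155.3. 9·(0.1565 − sin(2π·0.1565)/(2π)) = 0.2161 → s = 18.2161

18.2161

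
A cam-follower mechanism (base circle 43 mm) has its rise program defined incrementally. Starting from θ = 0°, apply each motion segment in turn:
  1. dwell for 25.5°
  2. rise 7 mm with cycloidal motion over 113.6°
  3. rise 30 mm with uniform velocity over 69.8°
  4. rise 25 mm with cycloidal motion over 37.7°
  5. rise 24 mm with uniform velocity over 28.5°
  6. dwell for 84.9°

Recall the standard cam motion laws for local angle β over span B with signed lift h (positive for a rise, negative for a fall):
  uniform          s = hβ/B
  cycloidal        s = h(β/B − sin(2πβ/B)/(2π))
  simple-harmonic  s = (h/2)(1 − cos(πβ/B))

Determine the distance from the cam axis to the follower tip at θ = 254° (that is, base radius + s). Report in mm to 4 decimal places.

seg 1 [0°–25.5°] dwell: s stays 0.0000
seg 2 [25.5°–139.1°] cycloidal, h=7: full span → s += 7 → s = 7.0000
seg 3 [139.1°–208.9°] uniform, h=30: full span → s += 30 → s = 37.0000
seg 4 [208.9°–246.6°] cycloidal, h=25: full span → s += 25 → s = 62.0000
seg 5 [246.6°–275.1°] uniform, h=24: θ=254° here. β=7.4, B=28.5. 24·7.4/28.5 = 6.2316 → s = 68.2316
radial distance = base radius + s = 43 + 68.2316 = 111.2316

111.2316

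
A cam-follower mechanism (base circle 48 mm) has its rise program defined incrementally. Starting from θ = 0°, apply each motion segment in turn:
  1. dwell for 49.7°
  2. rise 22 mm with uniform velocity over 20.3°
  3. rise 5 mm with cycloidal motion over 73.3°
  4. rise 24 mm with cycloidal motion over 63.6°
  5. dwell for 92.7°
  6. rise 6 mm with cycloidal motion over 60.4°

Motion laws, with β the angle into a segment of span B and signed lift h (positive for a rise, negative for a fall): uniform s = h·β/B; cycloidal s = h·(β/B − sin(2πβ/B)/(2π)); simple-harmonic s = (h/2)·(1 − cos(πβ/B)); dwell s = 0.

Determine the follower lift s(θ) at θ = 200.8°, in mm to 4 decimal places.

seg 1 [0°–49.7°] dwell: s stays 0.0000
seg 2 [49.7°–70°] uniform, h=22: full span → s += 22 → s = 22.0000
seg 3 [70°–143.3°] cycloidal, h=5: full span → s += 5 → s = 27.0000
seg 4 [143.3°–206.9°] cycloidal, h=24: θ=200.8° here. β=57.5, B=63.6. 24·(0.9041 − sin(2π·0.9041)/(2π)) = 23.8632 → s = 50.8632

50.8632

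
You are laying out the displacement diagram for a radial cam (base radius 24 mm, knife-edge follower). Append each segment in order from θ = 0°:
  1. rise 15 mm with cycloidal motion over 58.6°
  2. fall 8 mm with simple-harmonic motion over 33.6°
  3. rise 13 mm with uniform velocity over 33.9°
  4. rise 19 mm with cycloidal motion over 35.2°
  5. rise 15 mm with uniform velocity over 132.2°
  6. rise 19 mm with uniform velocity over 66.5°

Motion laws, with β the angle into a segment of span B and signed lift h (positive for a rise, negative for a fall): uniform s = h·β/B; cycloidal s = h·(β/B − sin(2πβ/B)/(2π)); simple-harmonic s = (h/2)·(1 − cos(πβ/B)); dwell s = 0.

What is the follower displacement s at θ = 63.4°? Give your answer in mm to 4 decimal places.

seg 1 [0°–58.6°] cycloidal, h=15: full span → s += 15 → s = 15.0000
seg 2 [58.6°–92.2°] simple-harmonic, h=-8: θ=63.4° here. β=4.8, B=33.6. -8/2·(1 − cos(π·0.1429)) = -0.3961 → s = 14.6039

14.6039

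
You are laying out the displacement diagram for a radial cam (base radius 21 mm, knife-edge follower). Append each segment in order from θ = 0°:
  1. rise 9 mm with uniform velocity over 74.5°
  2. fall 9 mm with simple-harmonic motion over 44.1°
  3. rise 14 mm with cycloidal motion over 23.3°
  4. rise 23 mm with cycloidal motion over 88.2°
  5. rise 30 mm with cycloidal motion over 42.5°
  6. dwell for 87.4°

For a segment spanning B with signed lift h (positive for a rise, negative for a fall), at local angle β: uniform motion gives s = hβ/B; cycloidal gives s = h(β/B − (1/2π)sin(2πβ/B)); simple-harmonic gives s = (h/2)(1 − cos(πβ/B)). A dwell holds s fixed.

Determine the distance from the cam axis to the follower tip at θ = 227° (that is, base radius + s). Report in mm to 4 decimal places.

seg 1 [0°–74.5°] uniform, h=9: full span → s += 9 → s = 9.0000
seg 2 [74.5°–118.6°] simple-harmonic, h=-9: full span → s += -9 → s = 0.0000
seg 3 [118.6°–141.9°] cycloidal, h=14: full span → s += 14 → s = 14.0000
seg 4 [141.9°–230.1°] cycloidal, h=23: θ=227° here. β=85.1, B=88.2. 23·(0.9649 − sin(2π·0.9649)/(2π)) = 22.9934 → s = 36.9934
radial distance = base radius + s = 21 + 36.9934 = 57.9934

57.9934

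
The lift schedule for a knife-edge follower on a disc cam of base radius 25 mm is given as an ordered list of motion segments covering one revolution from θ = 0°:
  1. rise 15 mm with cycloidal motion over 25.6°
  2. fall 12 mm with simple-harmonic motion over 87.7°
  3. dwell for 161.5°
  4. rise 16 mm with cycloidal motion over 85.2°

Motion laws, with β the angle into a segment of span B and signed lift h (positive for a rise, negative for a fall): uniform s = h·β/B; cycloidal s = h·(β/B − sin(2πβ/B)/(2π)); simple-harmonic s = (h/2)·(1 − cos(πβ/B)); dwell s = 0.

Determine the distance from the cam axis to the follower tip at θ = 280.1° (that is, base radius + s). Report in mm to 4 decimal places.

seg 1 [0°–25.6°] cycloidal, h=15: full span → s += 15 → s = 15.0000
seg 2 [25.6°–113.3°] simple-harmonic, h=-12: full span → s += -12 → s = 3.0000
seg 3 [113.3°–274.8°] dwell: s stays 3.0000
seg 4 [274.8°–360°] cycloidal, h=16: θ=280.1° here. β=5.3, B=85.2. 16·(0.0622 − sin(2π·0.0622)/(2π)) = 0.0251 → s = 3.0251
radial distance = base radius + s = 25 + 3.0251 = 28.0251

28.0251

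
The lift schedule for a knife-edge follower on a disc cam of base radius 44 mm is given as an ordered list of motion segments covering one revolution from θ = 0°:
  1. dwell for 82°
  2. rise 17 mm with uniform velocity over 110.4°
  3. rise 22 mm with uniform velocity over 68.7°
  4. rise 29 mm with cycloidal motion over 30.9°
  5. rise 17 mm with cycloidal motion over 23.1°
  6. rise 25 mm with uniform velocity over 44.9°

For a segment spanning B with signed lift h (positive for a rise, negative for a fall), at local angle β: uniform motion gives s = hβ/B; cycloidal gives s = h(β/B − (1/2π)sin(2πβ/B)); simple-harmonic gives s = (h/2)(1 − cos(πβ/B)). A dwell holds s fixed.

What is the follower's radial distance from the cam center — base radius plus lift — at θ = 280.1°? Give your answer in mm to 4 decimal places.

seg 1 [0°–82°] dwell: s stays 0.0000
seg 2 [82°–192.4°] uniform, h=17: full span → s += 17 → s = 17.0000
seg 3 [192.4°–261.1°] uniform, h=22: full span → s += 22 → s = 39.0000
seg 4 [261.1°–292°] cycloidal, h=29: θ=280.1° here. β=19, B=30.9. 29·(0.6149 − sin(2π·0.6149)/(2π)) = 20.8815 → s = 59.8815
radial distance = base radius + s = 44 + 59.8815 = 103.8815

103.8815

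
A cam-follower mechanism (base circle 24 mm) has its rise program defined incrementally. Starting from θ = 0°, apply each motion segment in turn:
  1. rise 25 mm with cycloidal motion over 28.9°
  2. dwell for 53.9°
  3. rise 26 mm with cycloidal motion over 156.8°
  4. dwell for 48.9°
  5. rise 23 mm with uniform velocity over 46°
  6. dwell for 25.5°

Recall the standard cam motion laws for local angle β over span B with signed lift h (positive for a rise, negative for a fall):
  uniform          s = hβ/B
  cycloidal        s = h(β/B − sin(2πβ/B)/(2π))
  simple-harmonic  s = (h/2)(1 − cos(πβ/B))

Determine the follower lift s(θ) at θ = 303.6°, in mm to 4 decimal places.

seg 1 [0°–28.9°] cycloidal, h=25: full span → s += 25 → s = 25.0000
seg 2 [28.9°–82.8°] dwell: s stays 25.0000
seg 3 [82.8°–239.6°] cycloidal, h=26: full span → s += 26 → s = 51.0000
seg 4 [239.6°–288.5°] dwell: s stays 51.0000
seg 5 [288.5°–334.5°] uniform, h=23: θ=303.6° here. β=15.1, B=46. 23·15.1/46 = 7.5500 → s = 58.5500

58.5500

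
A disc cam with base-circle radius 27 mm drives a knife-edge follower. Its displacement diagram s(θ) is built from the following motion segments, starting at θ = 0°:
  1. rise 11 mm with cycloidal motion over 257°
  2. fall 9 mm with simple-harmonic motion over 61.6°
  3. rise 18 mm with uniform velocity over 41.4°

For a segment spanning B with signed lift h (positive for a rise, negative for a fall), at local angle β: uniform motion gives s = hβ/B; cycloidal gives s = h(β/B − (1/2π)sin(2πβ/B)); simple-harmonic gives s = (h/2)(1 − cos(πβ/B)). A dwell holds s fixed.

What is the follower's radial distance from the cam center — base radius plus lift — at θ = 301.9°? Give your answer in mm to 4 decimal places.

seg 1 [0°–257°] cycloidal, h=11: full span → s += 11 → s = 11.0000
seg 2 [257°–318.6°] simple-harmonic, h=-9: θ=301.9° here. β=44.9, B=61.6. -9/2·(1 − cos(π·0.7289)) = -7.4642 → s = 3.5358
radial distance = base radius + s = 27 + 3.5358 = 30.5358

30.5358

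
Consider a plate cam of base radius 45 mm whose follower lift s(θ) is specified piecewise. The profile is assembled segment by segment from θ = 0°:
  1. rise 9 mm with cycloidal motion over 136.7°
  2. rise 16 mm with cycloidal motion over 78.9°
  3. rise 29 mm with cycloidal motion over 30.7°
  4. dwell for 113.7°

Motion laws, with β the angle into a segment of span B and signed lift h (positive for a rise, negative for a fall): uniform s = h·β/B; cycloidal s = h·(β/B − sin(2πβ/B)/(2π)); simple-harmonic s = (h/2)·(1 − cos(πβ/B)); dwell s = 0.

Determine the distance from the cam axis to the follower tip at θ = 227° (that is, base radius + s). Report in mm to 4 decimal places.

seg 1 [0°–136.7°] cycloidal, h=9: full span → s += 9 → s = 9.0000
seg 2 [136.7°–215.6°] cycloidal, h=16: full span → s += 16 → s = 25.0000
seg 3 [215.6°–246.3°] cycloidal, h=29: θ=227° here. β=11.4, B=30.7. 29·(0.3713 − sin(2π·0.3713)/(2π)) = 7.4308 → s = 32.4308
radial distance = base radius + s = 45 + 32.4308 = 77.4308

77.4308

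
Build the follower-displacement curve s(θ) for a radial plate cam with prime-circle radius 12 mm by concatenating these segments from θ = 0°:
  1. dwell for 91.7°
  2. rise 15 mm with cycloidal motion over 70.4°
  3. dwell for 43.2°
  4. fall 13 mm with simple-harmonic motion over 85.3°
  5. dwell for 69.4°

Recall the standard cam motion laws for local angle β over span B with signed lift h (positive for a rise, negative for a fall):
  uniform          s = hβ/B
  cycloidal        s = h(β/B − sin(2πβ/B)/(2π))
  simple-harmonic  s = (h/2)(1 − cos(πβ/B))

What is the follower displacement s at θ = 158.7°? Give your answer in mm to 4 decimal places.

seg 1 [0°–91.7°] dwell: s stays 0.0000
seg 2 [91.7°–162.1°] cycloidal, h=15: θ=158.7° here. β=67, B=70.4. 15·(0.9517 − sin(2π·0.9517)/(2π)) = 14.9889 → s = 14.9889

14.9889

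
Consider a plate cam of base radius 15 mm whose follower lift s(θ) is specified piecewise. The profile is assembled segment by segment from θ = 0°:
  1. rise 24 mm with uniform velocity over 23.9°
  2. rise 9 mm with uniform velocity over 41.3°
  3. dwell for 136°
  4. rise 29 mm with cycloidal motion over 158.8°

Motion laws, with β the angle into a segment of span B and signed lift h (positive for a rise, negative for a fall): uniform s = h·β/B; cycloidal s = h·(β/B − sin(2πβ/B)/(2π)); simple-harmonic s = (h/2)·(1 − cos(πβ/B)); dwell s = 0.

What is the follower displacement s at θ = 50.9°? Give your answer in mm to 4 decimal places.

seg 1 [0°–23.9°] uniform, h=24: full span → s += 24 → s = 24.0000
seg 2 [23.9°–65.2°] uniform, h=9: θ=50.9° here. β=27, B=41.3. 9·27/41.3 = 5.8838 → s = 29.8838

29.8838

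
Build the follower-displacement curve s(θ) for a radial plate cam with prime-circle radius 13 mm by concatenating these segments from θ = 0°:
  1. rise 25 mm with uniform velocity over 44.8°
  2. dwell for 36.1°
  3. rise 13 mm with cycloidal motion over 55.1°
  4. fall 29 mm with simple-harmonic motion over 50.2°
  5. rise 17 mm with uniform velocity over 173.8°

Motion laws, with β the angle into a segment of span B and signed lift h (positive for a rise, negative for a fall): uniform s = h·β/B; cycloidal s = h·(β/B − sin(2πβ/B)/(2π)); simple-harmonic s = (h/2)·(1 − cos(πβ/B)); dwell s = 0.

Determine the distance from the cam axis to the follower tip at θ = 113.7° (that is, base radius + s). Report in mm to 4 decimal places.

seg 1 [0°–44.8°] uniform, h=25: full span → s += 25 → s = 25.0000
seg 2 [44.8°–80.9°] dwell: s stays 25.0000
seg 3 [80.9°–136°] cycloidal, h=13: θ=113.7° here. β=32.8, B=55.1. 13·(0.5953 − sin(2π·0.5953)/(2π)) = 8.9046 → s = 33.9046
radial distance = base radius + s = 13 + 33.9046 = 46.9046

46.9046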